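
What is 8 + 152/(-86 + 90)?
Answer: 46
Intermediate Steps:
8 + 152/(-86 + 90) = 8 + 152/4 = 8 + (1/4)*152 = 8 + 38 = 46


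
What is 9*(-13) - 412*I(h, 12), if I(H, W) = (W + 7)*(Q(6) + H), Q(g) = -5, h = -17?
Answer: 172099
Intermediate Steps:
I(H, W) = (-5 + H)*(7 + W) (I(H, W) = (W + 7)*(-5 + H) = (7 + W)*(-5 + H) = (-5 + H)*(7 + W))
9*(-13) - 412*I(h, 12) = 9*(-13) - 412*(-35 - 5*12 + 7*(-17) - 17*12) = -117 - 412*(-35 - 60 - 119 - 204) = -117 - 412*(-418) = -117 + 172216 = 172099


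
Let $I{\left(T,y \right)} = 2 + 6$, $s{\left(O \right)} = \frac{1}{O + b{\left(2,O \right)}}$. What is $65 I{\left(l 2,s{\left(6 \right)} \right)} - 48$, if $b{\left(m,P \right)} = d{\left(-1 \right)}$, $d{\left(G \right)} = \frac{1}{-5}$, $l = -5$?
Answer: $472$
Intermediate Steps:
$d{\left(G \right)} = - \frac{1}{5}$
$b{\left(m,P \right)} = - \frac{1}{5}$
$s{\left(O \right)} = \frac{1}{- \frac{1}{5} + O}$ ($s{\left(O \right)} = \frac{1}{O - \frac{1}{5}} = \frac{1}{- \frac{1}{5} + O}$)
$I{\left(T,y \right)} = 8$
$65 I{\left(l 2,s{\left(6 \right)} \right)} - 48 = 65 \cdot 8 - 48 = 520 - 48 = 472$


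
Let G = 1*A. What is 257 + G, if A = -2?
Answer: 255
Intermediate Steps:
G = -2 (G = 1*(-2) = -2)
257 + G = 257 - 2 = 255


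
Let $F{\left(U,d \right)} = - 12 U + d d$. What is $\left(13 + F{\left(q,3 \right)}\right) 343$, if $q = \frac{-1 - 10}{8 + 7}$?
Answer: $\frac{52822}{5} \approx 10564.0$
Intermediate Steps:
$q = - \frac{11}{15} \approx -0.73333$
$F{\left(U,d \right)} = d^{2} - 12 U$ ($F{\left(U,d \right)} = - 12 U + d^{2} = d^{2} - 12 U$)
$\left(13 + F{\left(q,3 \right)}\right) 343 = \left(13 - \left(- \frac{44}{5} - 3^{2}\right)\right) 343 = \left(13 + \left(9 + \frac{44}{5}\right)\right) 343 = \left(13 + \frac{89}{5}\right) 343 = \frac{154}{5} \cdot 343 = \frac{52822}{5}$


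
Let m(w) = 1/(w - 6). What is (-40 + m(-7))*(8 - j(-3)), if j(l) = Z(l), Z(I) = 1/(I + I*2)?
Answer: -38033/117 ≈ -325.07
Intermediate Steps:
Z(I) = 1/(3*I) (Z(I) = 1/(I + 2*I) = 1/(3*I))
m(w) = 1/(-6 + w)
j(l) = 1/(3*l)
(-40 + m(-7))*(8 - j(-3)) = (-40 + 1/(-6 - 7))*(8 - 1/(3*(-3))) = (-40 + 1/(-13))*(8 - (-1)/(3*3)) = (-40 - 1/13)*(8 - 1*(-⅑)) = -521*(8 + ⅑)/13 = -521/13*73/9 = -38033/117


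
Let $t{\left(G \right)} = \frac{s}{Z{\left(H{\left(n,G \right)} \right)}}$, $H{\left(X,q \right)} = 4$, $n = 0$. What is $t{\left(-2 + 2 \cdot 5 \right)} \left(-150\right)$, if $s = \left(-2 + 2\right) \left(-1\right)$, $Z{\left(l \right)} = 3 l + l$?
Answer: $0$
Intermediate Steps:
$Z{\left(l \right)} = 4 l$
$s = 0$ ($s = 0 \left(-1\right) = 0$)
$t{\left(G \right)} = 0$ ($t{\left(G \right)} = \frac{0}{4 \cdot 4} = \frac{0}{16} = 0 \cdot \frac{1}{16} = 0$)
$t{\left(-2 + 2 \cdot 5 \right)} \left(-150\right) = 0 \left(-150\right) = 0$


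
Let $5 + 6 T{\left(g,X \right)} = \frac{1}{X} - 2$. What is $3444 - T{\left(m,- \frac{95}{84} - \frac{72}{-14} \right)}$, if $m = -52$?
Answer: $\frac{6966043}{2022} \approx 3445.1$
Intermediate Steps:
$T{\left(g,X \right)} = - \frac{7}{6} + \frac{1}{6 X}$ ($T{\left(g,X \right)} = - \frac{5}{6} + \frac{\frac{1}{X} - 2}{6} = - \frac{5}{6} + \frac{-2 + \frac{1}{X}}{6} = - \frac{5}{6} - \left(\frac{1}{3} - \frac{1}{6 X}\right) = - \frac{7}{6} + \frac{1}{6 X}$)
$3444 - T{\left(m,- \frac{95}{84} - \frac{72}{-14} \right)} = 3444 - \frac{1 - 7 \left(- \frac{95}{84} - \frac{72}{-14}\right)}{6 \left(- \frac{95}{84} - \frac{72}{-14}\right)} = 3444 - \frac{1 - 7 \left(\left(-95\right) \frac{1}{84} - - \frac{36}{7}\right)}{6 \left(\left(-95\right) \frac{1}{84} - - \frac{36}{7}\right)} = 3444 - \frac{1 - 7 \left(- \frac{95}{84} + \frac{36}{7}\right)}{6 \left(- \frac{95}{84} + \frac{36}{7}\right)} = 3444 - \frac{1 - \frac{337}{12}}{6 \cdot \frac{337}{84}} = 3444 - \frac{1}{6} \cdot \frac{84}{337} \left(1 - \frac{337}{12}\right) = 3444 - \frac{1}{6} \cdot \frac{84}{337} \left(- \frac{325}{12}\right) = 3444 - - \frac{2275}{2022} = 3444 + \frac{2275}{2022} = \frac{6966043}{2022}$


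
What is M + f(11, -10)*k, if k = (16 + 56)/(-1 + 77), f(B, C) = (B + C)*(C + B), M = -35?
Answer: -647/19 ≈ -34.053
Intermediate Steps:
f(B, C) = (B + C)² (f(B, C) = (B + C)*(B + C) = (B + C)²)
k = 18/19 (k = 72/76 = 72*(1/76) = 18/19 ≈ 0.94737)
M + f(11, -10)*k = -35 + (11 - 10)²*(18/19) = -35 + 1²*(18/19) = -35 + 1*(18/19) = -35 + 18/19 = -647/19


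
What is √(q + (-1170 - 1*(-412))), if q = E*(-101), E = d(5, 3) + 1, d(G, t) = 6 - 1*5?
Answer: 8*I*√15 ≈ 30.984*I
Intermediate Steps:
d(G, t) = 1 (d(G, t) = 6 - 5 = 1)
E = 2 (E = 1 + 1 = 2)
q = -202 (q = 2*(-101) = -202)
√(q + (-1170 - 1*(-412))) = √(-202 + (-1170 - 1*(-412))) = √(-202 + (-1170 + 412)) = √(-202 - 758) = √(-960) = 8*I*√15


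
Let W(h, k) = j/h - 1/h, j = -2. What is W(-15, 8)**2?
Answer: 1/25 ≈ 0.040000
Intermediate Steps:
W(h, k) = -3/h (W(h, k) = -2/h - 1/h = -3/h)
W(-15, 8)**2 = (-3/(-15))**2 = (-3*(-1/15))**2 = (1/5)**2 = 1/25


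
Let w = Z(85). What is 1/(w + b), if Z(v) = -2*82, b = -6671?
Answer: -1/6835 ≈ -0.00014631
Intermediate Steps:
Z(v) = -164
w = -164
1/(w + b) = 1/(-164 - 6671) = 1/(-6835) = -1/6835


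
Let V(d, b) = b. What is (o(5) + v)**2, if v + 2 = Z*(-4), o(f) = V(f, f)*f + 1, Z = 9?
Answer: 144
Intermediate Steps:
o(f) = 1 + f**2 (o(f) = f*f + 1 = f**2 + 1 = 1 + f**2)
v = -38 (v = -2 + 9*(-4) = -2 - 36 = -38)
(o(5) + v)**2 = ((1 + 5**2) - 38)**2 = ((1 + 25) - 38)**2 = (26 - 38)**2 = (-12)**2 = 144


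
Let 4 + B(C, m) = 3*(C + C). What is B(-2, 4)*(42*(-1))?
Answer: 672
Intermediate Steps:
B(C, m) = -4 + 6*C (B(C, m) = -4 + 3*(C + C) = -4 + 3*(2*C) = -4 + 6*C)
B(-2, 4)*(42*(-1)) = (-4 + 6*(-2))*(42*(-1)) = (-4 - 12)*(-42) = -16*(-42) = 672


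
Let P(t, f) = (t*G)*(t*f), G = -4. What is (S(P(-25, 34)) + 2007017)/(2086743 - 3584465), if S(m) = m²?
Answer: -7227007017/1497722 ≈ -4825.3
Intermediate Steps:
P(t, f) = -4*f*t² (P(t, f) = (t*(-4))*(t*f) = (-4*t)*(f*t) = -4*f*t²)
(S(P(-25, 34)) + 2007017)/(2086743 - 3584465) = ((-4*34*(-25)²)² + 2007017)/(2086743 - 3584465) = ((-4*34*625)² + 2007017)/(-1497722) = ((-85000)² + 2007017)*(-1/1497722) = (7225000000 + 2007017)*(-1/1497722) = 7227007017*(-1/1497722) = -7227007017/1497722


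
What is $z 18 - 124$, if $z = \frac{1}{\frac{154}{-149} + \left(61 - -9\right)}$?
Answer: $- \frac{635771}{5138} \approx -123.74$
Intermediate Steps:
$z = \frac{149}{10276}$ ($z = \frac{1}{154 \left(- \frac{1}{149}\right) + \left(61 + 9\right)} = \frac{1}{- \frac{154}{149} + 70} = \frac{1}{\frac{10276}{149}} = \frac{149}{10276} \approx 0.0145$)
$z 18 - 124 = \frac{149}{10276} \cdot 18 - 124 = \frac{1341}{5138} - 124 = - \frac{635771}{5138}$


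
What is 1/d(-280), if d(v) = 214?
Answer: 1/214 ≈ 0.0046729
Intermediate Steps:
1/d(-280) = 1/214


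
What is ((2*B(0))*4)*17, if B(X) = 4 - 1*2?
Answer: 272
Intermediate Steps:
B(X) = 2 (B(X) = 4 - 2 = 2)
((2*B(0))*4)*17 = ((2*2)*4)*17 = (4*4)*17 = 16*17 = 272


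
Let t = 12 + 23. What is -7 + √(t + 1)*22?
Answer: 125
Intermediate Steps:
t = 35
-7 + √(t + 1)*22 = -7 + √(35 + 1)*22 = -7 + √36*22 = -7 + 6*22 = -7 + 132 = 125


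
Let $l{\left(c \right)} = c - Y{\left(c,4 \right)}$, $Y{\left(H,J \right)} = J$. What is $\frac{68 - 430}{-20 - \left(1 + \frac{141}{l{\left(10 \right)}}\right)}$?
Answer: $\frac{724}{89} \approx 8.1348$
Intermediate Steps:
$l{\left(c \right)} = -4 + c$ ($l{\left(c \right)} = c - 4 = -4 + c$)
$\frac{68 - 430}{-20 - \left(1 + \frac{141}{l{\left(10 \right)}}\right)} = \frac{68 - 430}{-20 - \left(1 + \frac{141}{-4 + 10}\right)} = - \frac{362}{-20 - \left(1 + \frac{141}{6}\right)} = - \frac{362}{-20 - \frac{49}{2}} = - \frac{362}{- \frac{89}{2}} = \left(-362\right) \left(- \frac{2}{89}\right) = \frac{724}{89}$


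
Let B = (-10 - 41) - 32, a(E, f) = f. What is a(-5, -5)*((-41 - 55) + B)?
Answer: 895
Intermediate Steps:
B = -83 (B = -51 - 32 = -83)
a(-5, -5)*((-41 - 55) + B) = -5*((-41 - 55) - 83) = -5*(-96 - 83) = -5*(-179) = 895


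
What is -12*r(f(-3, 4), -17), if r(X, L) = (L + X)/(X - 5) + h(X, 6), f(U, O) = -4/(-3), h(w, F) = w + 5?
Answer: -1400/11 ≈ -127.27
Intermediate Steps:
h(w, F) = 5 + w
f(U, O) = 4/3 (f(U, O) = -4*(-1/3) = 4/3)
r(X, L) = 5 + X + (L + X)/(-5 + X) (r(X, L) = (L + X)/(X - 5) + (5 + X) = (L + X)/(-5 + X) + (5 + X) = 5 + X + (L + X)/(-5 + X))
-12*r(f(-3, 4), -17) = -12*(-25 - 17 + 4/3 + (4/3)**2)/(-5 + 4/3) = -12*(-25 - 17 + 4/3 + 16/9)/(-11/3) = -(-36)*(-350)/(11*9) = -12*350/33 = -1400/11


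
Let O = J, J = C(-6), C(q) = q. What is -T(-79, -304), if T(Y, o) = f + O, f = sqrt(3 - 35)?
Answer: 6 - 4*I*sqrt(2) ≈ 6.0 - 5.6569*I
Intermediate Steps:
J = -6
O = -6
f = 4*I*sqrt(2) (f = sqrt(-32) = 4*I*sqrt(2) ≈ 5.6569*I)
T(Y, o) = -6 + 4*I*sqrt(2) (T(Y, o) = 4*I*sqrt(2) - 6 = -6 + 4*I*sqrt(2))
-T(-79, -304) = -(-6 + 4*I*sqrt(2)) = 6 - 4*I*sqrt(2)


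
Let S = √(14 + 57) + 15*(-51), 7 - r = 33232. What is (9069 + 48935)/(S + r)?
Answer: -1971555960/1155320029 - 58004*√71/1155320029 ≈ -1.7069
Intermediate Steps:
r = -33225 (r = 7 - 1*33232 = 7 - 33232 = -33225)
S = -765 + √71 (S = √71 - 765 = -765 + √71 ≈ -756.57)
(9069 + 48935)/(S + r) = (9069 + 48935)/((-765 + √71) - 33225) = 58004/(-33990 + √71)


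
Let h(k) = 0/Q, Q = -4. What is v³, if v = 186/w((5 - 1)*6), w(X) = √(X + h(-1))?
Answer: 89373*√6/4 ≈ 54730.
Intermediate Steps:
h(k) = 0 (h(k) = 0/(-4) = 0*(-¼) = 0)
w(X) = √X (w(X) = √(X + 0) = √X)
v = 31*√6/2 (v = 186/(√((5 - 1)*6)) = 186/(√(4*6)) = 186/(√24) = 186/((2*√6)) = 186*(√6/12) = 31*√6/2 ≈ 37.967)
v³ = (31*√6/2)³ = 89373*√6/4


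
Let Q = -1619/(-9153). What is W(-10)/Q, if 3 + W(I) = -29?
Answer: -292896/1619 ≈ -180.91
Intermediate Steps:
W(I) = -32 (W(I) = -3 - 29 = -32)
Q = 1619/9153 (Q = -1619*(-1/9153) = 1619/9153 ≈ 0.17688)
W(-10)/Q = -32/1619/9153 = -32*9153/1619 = -292896/1619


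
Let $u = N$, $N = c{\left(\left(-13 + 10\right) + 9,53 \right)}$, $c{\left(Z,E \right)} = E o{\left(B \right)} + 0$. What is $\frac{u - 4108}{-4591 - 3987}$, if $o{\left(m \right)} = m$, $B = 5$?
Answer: $\frac{3843}{8578} \approx 0.44801$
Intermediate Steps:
$c{\left(Z,E \right)} = 5 E$ ($c{\left(Z,E \right)} = E 5 + 0 = 5 E + 0 = 5 E$)
$N = 265$ ($N = 5 \cdot 53 = 265$)
$u = 265$
$\frac{u - 4108}{-4591 - 3987} = \frac{265 - 4108}{-4591 - 3987} = - \frac{3843}{-8578} = \left(-3843\right) \left(- \frac{1}{8578}\right) = \frac{3843}{8578}$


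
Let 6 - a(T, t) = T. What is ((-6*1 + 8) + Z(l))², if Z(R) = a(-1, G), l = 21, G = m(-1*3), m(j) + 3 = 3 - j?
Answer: 81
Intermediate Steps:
m(j) = -j (m(j) = -3 + (3 - j) = -j)
G = 3 (G = -(-1)*3 = -1*(-3) = 3)
a(T, t) = 6 - T
Z(R) = 7 (Z(R) = 6 - 1*(-1) = 6 + 1 = 7)
((-6*1 + 8) + Z(l))² = ((-6*1 + 8) + 7)² = ((-6 + 8) + 7)² = (2 + 7)² = 9² = 81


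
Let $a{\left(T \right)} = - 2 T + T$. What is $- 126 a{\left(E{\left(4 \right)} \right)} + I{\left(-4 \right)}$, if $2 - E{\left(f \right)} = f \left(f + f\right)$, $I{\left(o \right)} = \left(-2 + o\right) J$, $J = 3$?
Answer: $-3798$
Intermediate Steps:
$I{\left(o \right)} = -6 + 3 o$ ($I{\left(o \right)} = \left(-2 + o\right) 3 = -6 + 3 o$)
$E{\left(f \right)} = 2 - 2 f^{2}$ ($E{\left(f \right)} = 2 - f \left(f + f\right) = 2 - f 2 f = 2 - 2 f^{2}$)
$a{\left(T \right)} = - T$
$- 126 a{\left(E{\left(4 \right)} \right)} + I{\left(-4 \right)} = - 126 \left(- (2 - 2 \cdot 4^{2})\right) + \left(-6 + 3 \left(-4\right)\right) = - 126 \left(- (2 - 32)\right) - 18 = - 126 \left(\left(-1\right) \left(-30\right)\right) - 18 = \left(-126\right) 30 - 18 = -3780 - 18 = -3798$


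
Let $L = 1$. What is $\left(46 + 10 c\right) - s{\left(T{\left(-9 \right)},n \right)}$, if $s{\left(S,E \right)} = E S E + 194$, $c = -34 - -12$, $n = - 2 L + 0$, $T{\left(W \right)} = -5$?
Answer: $-348$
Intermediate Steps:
$n = -2$ ($n = \left(-2\right) 1 + 0 = -2 + 0 = -2$)
$c = -22$ ($c = -34 + 12 = -22$)
$s{\left(S,E \right)} = 194 + S E^{2}$ ($s{\left(S,E \right)} = S E^{2} + 194 = 194 + S E^{2}$)
$\left(46 + 10 c\right) - s{\left(T{\left(-9 \right)},n \right)} = \left(46 + 10 \left(-22\right)\right) - \left(194 - 5 \left(-2\right)^{2}\right) = \left(46 - 220\right) - \left(194 - 20\right) = -174 - \left(194 - 20\right) = -174 - 174 = -348$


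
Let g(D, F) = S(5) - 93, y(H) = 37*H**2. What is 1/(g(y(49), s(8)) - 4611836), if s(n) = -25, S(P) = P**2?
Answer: -1/4611904 ≈ -2.1683e-7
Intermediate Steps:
g(D, F) = -68 (g(D, F) = 5**2 - 93 = 25 - 93 = -68)
1/(g(y(49), s(8)) - 4611836) = 1/(-68 - 4611836) = 1/(-4611904) = -1/4611904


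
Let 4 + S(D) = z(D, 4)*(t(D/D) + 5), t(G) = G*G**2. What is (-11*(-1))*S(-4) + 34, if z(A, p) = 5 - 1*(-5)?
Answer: 650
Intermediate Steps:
z(A, p) = 10 (z(A, p) = 5 + 5 = 10)
t(G) = G**3
S(D) = 56 (S(D) = -4 + 10*((D/D)**3 + 5) = -4 + 10*(1**3 + 5) = -4 + 10*(1 + 5) = -4 + 10*6 = -4 + 60 = 56)
(-11*(-1))*S(-4) + 34 = -11*(-1)*56 + 34 = 11*56 + 34 = 616 + 34 = 650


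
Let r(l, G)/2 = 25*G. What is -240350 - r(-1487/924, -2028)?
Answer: -138950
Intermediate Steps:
r(l, G) = 50*G (r(l, G) = 2*(25*G) = 50*G)
-240350 - r(-1487/924, -2028) = -240350 - 50*(-2028) = -240350 - 1*(-101400) = -240350 + 101400 = -138950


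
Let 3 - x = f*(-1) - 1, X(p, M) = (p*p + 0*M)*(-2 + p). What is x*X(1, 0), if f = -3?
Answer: -1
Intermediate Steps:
X(p, M) = p**2*(-2 + p) (X(p, M) = (p**2 + 0)*(-2 + p) = p**2*(-2 + p))
x = 1 (x = 3 - (-3*(-1) - 1) = 3 - (3 - 1) = 3 - 1*2 = 3 - 2 = 1)
x*X(1, 0) = 1*(1**2*(-2 + 1)) = 1*(1*(-1)) = 1*(-1) = -1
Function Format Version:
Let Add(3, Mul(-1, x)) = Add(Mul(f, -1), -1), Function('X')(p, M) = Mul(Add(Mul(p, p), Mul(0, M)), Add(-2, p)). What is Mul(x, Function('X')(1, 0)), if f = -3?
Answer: -1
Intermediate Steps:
Function('X')(p, M) = Mul(Pow(p, 2), Add(-2, p)) (Function('X')(p, M) = Mul(Add(Pow(p, 2), 0), Add(-2, p)) = Mul(Pow(p, 2), Add(-2, p)))
x = 1 (x = Add(3, Mul(-1, Add(Mul(-3, -1), -1))) = Add(3, Mul(-1, Add(3, -1))) = Add(3, Mul(-1, 2)) = Add(3, -2) = 1)
Mul(x, Function('X')(1, 0)) = Mul(1, Mul(Pow(1, 2), Add(-2, 1))) = Mul(1, Mul(1, -1)) = Mul(1, -1) = -1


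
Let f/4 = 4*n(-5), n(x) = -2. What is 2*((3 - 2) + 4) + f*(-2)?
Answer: 74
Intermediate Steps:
f = -32 (f = 4*(4*(-2)) = 4*(-8) = -32)
2*((3 - 2) + 4) + f*(-2) = 2*((3 - 2) + 4) - 32*(-2) = 2*(1 + 4) + 64 = 2*5 + 64 = 10 + 64 = 74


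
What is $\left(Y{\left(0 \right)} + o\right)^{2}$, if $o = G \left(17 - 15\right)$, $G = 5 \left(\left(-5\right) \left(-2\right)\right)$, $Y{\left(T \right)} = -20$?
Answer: $6400$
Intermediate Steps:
$G = 50$ ($G = 5 \cdot 10 = 50$)
$o = 100$ ($o = 50 \left(17 - 15\right) = 50 \cdot 2 = 100$)
$\left(Y{\left(0 \right)} + o\right)^{2} = \left(-20 + 100\right)^{2} = 80^{2} = 6400$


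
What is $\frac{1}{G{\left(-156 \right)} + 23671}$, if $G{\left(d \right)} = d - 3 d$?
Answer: $\frac{1}{23983} \approx 4.1696 \cdot 10^{-5}$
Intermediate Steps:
$G{\left(d \right)} = - 2 d$
$\frac{1}{G{\left(-156 \right)} + 23671} = \frac{1}{\left(-2\right) \left(-156\right) + 23671} = \frac{1}{312 + 23671} = \frac{1}{23983}$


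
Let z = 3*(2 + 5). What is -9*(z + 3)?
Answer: -216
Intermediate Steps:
z = 21 (z = 3*7 = 21)
-9*(z + 3) = -9*(21 + 3) = -9*24 = -216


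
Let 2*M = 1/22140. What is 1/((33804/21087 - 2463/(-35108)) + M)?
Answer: 303532182360/507885381167 ≈ 0.59764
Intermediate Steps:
M = 1/44280 (M = (½)/22140 = (½)*(1/22140) = 1/44280 ≈ 2.2584e-5)
1/((33804/21087 - 2463/(-35108)) + M) = 1/((33804/21087 - 2463/(-35108)) + 1/44280) = 1/((33804*(1/21087) - 2463*(-1/35108)) + 1/44280) = 1/((1252/781 + 2463/35108) + 1/44280) = 1/(45878819/27419348 + 1/44280) = 1/(507885381167/303532182360) = 303532182360/507885381167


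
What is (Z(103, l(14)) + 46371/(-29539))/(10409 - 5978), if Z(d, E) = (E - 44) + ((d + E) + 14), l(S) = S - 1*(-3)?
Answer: 3114302/130887309 ≈ 0.023794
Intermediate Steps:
l(S) = 3 + S (l(S) = S + 3 = 3 + S)
Z(d, E) = -30 + d + 2*E (Z(d, E) = (-44 + E) + ((E + d) + 14) = (-44 + E) + (14 + E + d) = -30 + d + 2*E)
(Z(103, l(14)) + 46371/(-29539))/(10409 - 5978) = ((-30 + 103 + 2*(3 + 14)) + 46371/(-29539))/(10409 - 5978) = ((-30 + 103 + 2*17) + 46371*(-1/29539))/4431 = ((-30 + 103 + 34) - 46371/29539)*(1/4431) = (107 - 46371/29539)*(1/4431) = (3114302/29539)*(1/4431) = 3114302/130887309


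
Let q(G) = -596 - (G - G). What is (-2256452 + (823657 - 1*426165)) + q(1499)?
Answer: -1859556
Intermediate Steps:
q(G) = -596 (q(G) = -596 - 1*0 = -596 + 0 = -596)
(-2256452 + (823657 - 1*426165)) + q(1499) = (-2256452 + (823657 - 1*426165)) - 596 = (-2256452 + (823657 - 426165)) - 596 = (-2256452 + 397492) - 596 = -1858960 - 596 = -1859556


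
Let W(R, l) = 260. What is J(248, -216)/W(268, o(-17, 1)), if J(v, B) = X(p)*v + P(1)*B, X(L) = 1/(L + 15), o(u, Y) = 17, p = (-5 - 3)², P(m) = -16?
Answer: 68318/5135 ≈ 13.304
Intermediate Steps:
p = 64 (p = (-8)² = 64)
X(L) = 1/(15 + L)
J(v, B) = -16*B + v/79 (J(v, B) = v/(15 + 64) - 16*B = v/79 - 16*B = -16*B + v/79)
J(248, -216)/W(268, o(-17, 1)) = (-16*(-216) + (1/79)*248)/260 = (3456 + 248/79)*(1/260) = (273272/79)*(1/260) = 68318/5135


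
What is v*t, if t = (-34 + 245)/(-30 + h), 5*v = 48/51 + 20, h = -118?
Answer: -18779/3145 ≈ -5.9711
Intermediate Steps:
v = 356/85 (v = (48/51 + 20)/5 = (48*(1/51) + 20)/5 = (16/17 + 20)/5 = (⅕)*(356/17) = 356/85 ≈ 4.1882)
t = -211/148 (t = (-34 + 245)/(-30 - 118) = 211/(-148) = 211*(-1/148) = -211/148 ≈ -1.4257)
v*t = (356/85)*(-211/148) = -18779/3145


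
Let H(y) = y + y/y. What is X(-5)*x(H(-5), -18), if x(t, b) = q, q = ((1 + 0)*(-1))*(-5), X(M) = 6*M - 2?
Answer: -160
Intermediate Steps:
X(M) = -2 + 6*M
q = 5 (q = (1*(-1))*(-5) = -1*(-5) = 5)
H(y) = 1 + y (H(y) = y + 1 = 1 + y)
x(t, b) = 5
X(-5)*x(H(-5), -18) = (-2 + 6*(-5))*5 = (-2 - 30)*5 = -32*5 = -160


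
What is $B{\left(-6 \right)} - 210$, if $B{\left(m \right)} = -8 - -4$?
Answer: $-214$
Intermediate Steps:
$B{\left(m \right)} = -4$ ($B{\left(m \right)} = -8 + 4 = -4$)
$B{\left(-6 \right)} - 210 = -4 - 210 = -214$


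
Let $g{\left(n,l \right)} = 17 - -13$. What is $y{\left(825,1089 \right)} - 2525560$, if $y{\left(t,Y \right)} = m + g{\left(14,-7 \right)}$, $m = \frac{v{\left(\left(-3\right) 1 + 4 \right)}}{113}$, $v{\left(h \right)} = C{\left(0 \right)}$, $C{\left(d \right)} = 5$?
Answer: $- \frac{285384885}{113} \approx -2.5255 \cdot 10^{6}$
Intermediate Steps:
$g{\left(n,l \right)} = 30$ ($g{\left(n,l \right)} = 17 + 13 = 30$)
$v{\left(h \right)} = 5$
$m = \frac{5}{113} \approx 0.044248$
$y{\left(t,Y \right)} = \frac{3395}{113}$ ($y{\left(t,Y \right)} = \frac{5}{113} + 30 = \frac{3395}{113}$)
$y{\left(825,1089 \right)} - 2525560 = \frac{3395}{113} - 2525560 = - \frac{285384885}{113}$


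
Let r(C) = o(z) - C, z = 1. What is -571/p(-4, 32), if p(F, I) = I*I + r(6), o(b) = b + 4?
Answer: -571/1023 ≈ -0.55816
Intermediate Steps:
o(b) = 4 + b
r(C) = 5 - C (r(C) = (4 + 1) - C = 5 - C)
p(F, I) = -1 + I² (p(F, I) = I*I + (5 - 1*6) = I² + (5 - 6) = I² - 1 = -1 + I²)
-571/p(-4, 32) = -571/(-1 + 32²) = -571/(-1 + 1024) = -571/1023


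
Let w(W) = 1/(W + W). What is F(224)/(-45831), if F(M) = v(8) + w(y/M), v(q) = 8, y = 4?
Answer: -12/15277 ≈ -0.00078549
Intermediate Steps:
w(W) = 1/(2*W)
F(M) = 8 + M/8 (F(M) = 8 + 1/(2*((4/M))) = 8 + (M/4)/2 = 8 + M/8)
F(224)/(-45831) = (8 + (⅛)*224)/(-45831) = (8 + 28)*(-1/45831) = 36*(-1/45831) = -12/15277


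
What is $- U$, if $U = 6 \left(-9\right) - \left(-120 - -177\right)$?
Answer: $111$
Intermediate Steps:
$U = -111$ ($U = -54 - \left(-120 + 177\right) = -54 - 57 = -111$)
$- U = \left(-1\right) \left(-111\right) = 111$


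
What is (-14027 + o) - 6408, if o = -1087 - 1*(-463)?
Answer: -21059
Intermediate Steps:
o = -624 (o = -1087 + 463 = -624)
(-14027 + o) - 6408 = (-14027 - 624) - 6408 = -14651 - 6408 = -21059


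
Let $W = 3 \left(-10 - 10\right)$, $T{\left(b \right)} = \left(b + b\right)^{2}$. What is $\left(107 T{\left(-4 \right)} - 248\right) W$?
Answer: $-396000$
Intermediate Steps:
$T{\left(b \right)} = 4 b^{2}$ ($T{\left(b \right)} = \left(2 b\right)^{2} = 4 b^{2}$)
$W = -60$ ($W = 3 \left(-20\right) = -60$)
$\left(107 T{\left(-4 \right)} - 248\right) W = \left(107 \cdot 4 \left(-4\right)^{2} - 248\right) \left(-60\right) = \left(107 \cdot 4 \cdot 16 - 248\right) \left(-60\right) = \left(107 \cdot 64 - 248\right) \left(-60\right) = \left(6848 - 248\right) \left(-60\right) = 6600 \left(-60\right) = -396000$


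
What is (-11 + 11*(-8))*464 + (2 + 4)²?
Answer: -45900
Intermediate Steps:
(-11 + 11*(-8))*464 + (2 + 4)² = (-11 - 88)*464 + 6² = -99*464 + 36 = -45936 + 36 = -45900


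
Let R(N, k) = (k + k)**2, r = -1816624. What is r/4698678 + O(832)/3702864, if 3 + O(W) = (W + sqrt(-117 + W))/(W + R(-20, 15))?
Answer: -161815069659977/418532161709552 + sqrt(715)/6413360448 ≈ -0.38663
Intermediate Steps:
R(N, k) = 4*k**2 (R(N, k) = (2*k)**2 = 4*k**2)
O(W) = -3 + (W + sqrt(-117 + W))/(900 + W) (O(W) = -3 + (W + sqrt(-117 + W))/(W + 4*15**2) = -3 + (W + sqrt(-117 + W))/(W + 4*225) = -3 + (W + sqrt(-117 + W))/(W + 900) = -3 + (W + sqrt(-117 + W))/(900 + W))
r/4698678 + O(832)/3702864 = -1816624/4698678 + ((-2700 + sqrt(-117 + 832) - 2*832)/(900 + 832))/3702864 = -1816624*1/4698678 + ((-2700 + sqrt(715) - 1664)/1732)*(1/3702864) = -908312/2349339 + ((-4364 + sqrt(715))/1732)*(1/3702864) = -908312/2349339 + (-1091/433 + sqrt(715)/1732)*(1/3702864) = -908312/2349339 + (-1091/1603340112 + sqrt(715)/6413360448) = -161815069659977/418532161709552 + sqrt(715)/6413360448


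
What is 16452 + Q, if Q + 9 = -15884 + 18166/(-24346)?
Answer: 6795624/12173 ≈ 558.25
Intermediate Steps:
Q = -193474572/12173 (Q = -9 + (-15884 + 18166/(-24346)) = -9 + (-15884 + 18166*(-1/24346)) = -9 + (-15884 - 9083/12173) = -9 - 193365015/12173 = -193474572/12173 ≈ -15894.)
16452 + Q = 16452 - 193474572/12173 = 6795624/12173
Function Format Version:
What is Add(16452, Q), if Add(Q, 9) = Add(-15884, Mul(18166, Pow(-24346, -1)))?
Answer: Rational(6795624, 12173) ≈ 558.25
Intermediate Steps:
Q = Rational(-193474572, 12173) (Q = Add(-9, Add(-15884, Mul(18166, Pow(-24346, -1)))) = Add(-9, Add(-15884, Mul(18166, Rational(-1, 24346)))) = Add(-9, Add(-15884, Rational(-9083, 12173))) = Add(-9, Rational(-193365015, 12173)) = Rational(-193474572, 12173) ≈ -15894.)
Add(16452, Q) = Add(16452, Rational(-193474572, 12173)) = Rational(6795624, 12173)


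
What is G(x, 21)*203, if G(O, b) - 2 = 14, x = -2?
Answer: 3248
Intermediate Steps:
G(O, b) = 16 (G(O, b) = 2 + 14 = 16)
G(x, 21)*203 = 16*203 = 3248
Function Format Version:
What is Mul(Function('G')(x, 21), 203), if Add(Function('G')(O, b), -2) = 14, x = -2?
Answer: 3248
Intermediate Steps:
Function('G')(O, b) = 16 (Function('G')(O, b) = Add(2, 14) = 16)
Mul(Function('G')(x, 21), 203) = Mul(16, 203) = 3248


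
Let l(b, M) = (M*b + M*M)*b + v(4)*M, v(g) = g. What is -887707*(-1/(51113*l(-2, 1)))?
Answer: 887707/306678 ≈ 2.8946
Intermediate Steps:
l(b, M) = 4*M + b*(M² + M*b) (l(b, M) = (M*b + M*M)*b + 4*M = (M*b + M²)*b + 4*M = (M² + M*b)*b + 4*M = b*(M² + M*b) + 4*M = 4*M + b*(M² + M*b))
-887707*(-1/(51113*l(-2, 1))) = -887707*(-1/(51113*(4 + (-2)² + 1*(-2)))) = -887707*(-1/(51113*(4 + 4 - 2))) = -887707/((-51113*6)) = -887707/(-306678) = -887707*(-1/306678) = 887707/306678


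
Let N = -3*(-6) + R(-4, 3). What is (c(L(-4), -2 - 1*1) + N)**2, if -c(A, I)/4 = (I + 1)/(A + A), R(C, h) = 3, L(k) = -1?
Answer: 289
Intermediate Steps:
N = 21 (N = -3*(-6) + 3 = 18 + 3 = 21)
c(A, I) = -2*(1 + I)/A (c(A, I) = -4*(I + 1)/(A + A) = -4*(1 + I)/(2*A) = -4*(1 + I)*1/(2*A) = -2*(1 + I)/A)
(c(L(-4), -2 - 1*1) + N)**2 = (2*(-1 - (-2 - 1*1))/(-1) + 21)**2 = (2*(-1)*(-1 - (-2 - 1)) + 21)**2 = (2*(-1)*(-1 - 1*(-3)) + 21)**2 = (2*(-1)*(-1 + 3) + 21)**2 = (2*(-1)*2 + 21)**2 = (-4 + 21)**2 = 17**2 = 289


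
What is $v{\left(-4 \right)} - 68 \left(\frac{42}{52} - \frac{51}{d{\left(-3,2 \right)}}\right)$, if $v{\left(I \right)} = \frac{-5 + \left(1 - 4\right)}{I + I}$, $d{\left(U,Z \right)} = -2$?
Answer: $- \frac{23243}{13} \approx -1787.9$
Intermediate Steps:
$v{\left(I \right)} = - \frac{4}{I}$ ($v{\left(I \right)} = \frac{-5 + \left(1 - 4\right)}{2 I} = \left(-5 - 3\right) \frac{1}{2 I} = - 8 \frac{1}{2 I} = - \frac{4}{I}$)
$v{\left(-4 \right)} - 68 \left(\frac{42}{52} - \frac{51}{d{\left(-3,2 \right)}}\right) = - \frac{4}{-4} - 68 \left(\frac{42}{52} - \frac{51}{-2}\right) = \left(-4\right) \left(- \frac{1}{4}\right) - 68 \left(42 \cdot \frac{1}{52} - - \frac{51}{2}\right) = 1 - 68 \left(\frac{21}{26} + \frac{51}{2}\right) = 1 - \frac{23256}{13} = - \frac{23243}{13}$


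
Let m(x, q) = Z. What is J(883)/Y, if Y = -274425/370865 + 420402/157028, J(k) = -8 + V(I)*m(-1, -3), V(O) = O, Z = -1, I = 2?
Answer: -58236189220/11281997883 ≈ -5.1619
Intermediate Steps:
m(x, q) = -1
J(k) = -10 (J(k) = -8 + 2*(-1) = -8 - 2 = -10)
Y = 11281997883/5823618922 (Y = -274425*1/370865 + 420402*(1/157028) = -54885/74173 + 210201/78514 = 11281997883/5823618922 ≈ 1.9373)
J(883)/Y = -10/11281997883/5823618922 = -10*5823618922/11281997883 = -58236189220/11281997883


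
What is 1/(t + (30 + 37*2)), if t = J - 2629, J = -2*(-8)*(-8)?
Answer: -1/2653 ≈ -0.00037693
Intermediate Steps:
J = -128 (J = 16*(-8) = -128)
t = -2757 (t = -128 - 2629 = -2757)
1/(t + (30 + 37*2)) = 1/(-2757 + (30 + 37*2)) = 1/(-2757 + (30 + 74)) = 1/(-2757 + 104) = 1/(-2653) = -1/2653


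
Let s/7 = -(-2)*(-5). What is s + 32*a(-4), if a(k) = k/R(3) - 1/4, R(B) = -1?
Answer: 50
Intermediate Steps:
s = -70 (s = 7*(-(-2)*(-5)) = 7*(-1*10) = 7*(-10) = -70)
a(k) = -¼ - k (a(k) = k/(-1) - 1/4 = k*(-1) - 1*¼ = -k - ¼ = -¼ - k)
s + 32*a(-4) = -70 + 32*(-¼ - 1*(-4)) = -70 + 32*(-¼ + 4) = -70 + 32*(15/4) = -70 + 120 = 50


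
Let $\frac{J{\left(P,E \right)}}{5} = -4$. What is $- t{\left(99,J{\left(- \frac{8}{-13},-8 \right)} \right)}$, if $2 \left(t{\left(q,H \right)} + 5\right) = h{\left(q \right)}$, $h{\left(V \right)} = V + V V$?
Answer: $-4945$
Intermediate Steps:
$h{\left(V \right)} = V + V^{2}$
$J{\left(P,E \right)} = -20$ ($J{\left(P,E \right)} = 5 \left(-4\right) = -20$)
$t{\left(q,H \right)} = -5 + \frac{q \left(1 + q\right)}{2}$
$- t{\left(99,J{\left(- \frac{8}{-13},-8 \right)} \right)} = - (-5 + \frac{1}{2} \cdot 99 \left(1 + 99\right)) = - (-5 + \frac{1}{2} \cdot 99 \cdot 100) = - (-5 + 4950) = \left(-1\right) 4945 = -4945$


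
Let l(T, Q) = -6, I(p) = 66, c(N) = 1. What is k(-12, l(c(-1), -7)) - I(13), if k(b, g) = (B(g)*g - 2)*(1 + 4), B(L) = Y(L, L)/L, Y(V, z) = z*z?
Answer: 104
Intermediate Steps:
Y(V, z) = z²
B(L) = L (B(L) = L²/L = L)
k(b, g) = -10 + 5*g² (k(b, g) = (g*g - 2)*(1 + 4) = (g² - 2)*5 = (-2 + g²)*5 = -10 + 5*g²)
k(-12, l(c(-1), -7)) - I(13) = (-10 + 5*(-6)²) - 1*66 = (-10 + 5*36) - 66 = (-10 + 180) - 66 = 170 - 66 = 104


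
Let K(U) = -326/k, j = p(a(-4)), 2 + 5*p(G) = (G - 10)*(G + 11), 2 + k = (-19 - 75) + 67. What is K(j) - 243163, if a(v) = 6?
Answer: -7051401/29 ≈ -2.4315e+5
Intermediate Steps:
k = -29 (k = -2 + ((-19 - 75) + 67) = -2 + (-94 + 67) = -2 - 27 = -29)
p(G) = -⅖ + (-10 + G)*(11 + G)/5 (p(G) = -⅖ + ((G - 10)*(G + 11))/5 = -⅖ + ((-10 + G)*(11 + G))/5 = -⅖ + (-10 + G)*(11 + G)/5)
j = -14 (j = -112/5 + (⅕)*6 + (⅕)*6² = -112/5 + 6/5 + (⅕)*36 = -112/5 + 6/5 + 36/5 = -14)
K(U) = 326/29 (K(U) = -326/(-29) = -326*(-1/29) = 326/29)
K(j) - 243163 = 326/29 - 243163 = -7051401/29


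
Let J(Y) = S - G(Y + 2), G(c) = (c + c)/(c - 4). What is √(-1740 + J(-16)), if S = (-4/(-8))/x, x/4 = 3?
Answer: I*√250778/12 ≈ 41.731*I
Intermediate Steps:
x = 12 (x = 4*3 = 12)
G(c) = 2*c/(-4 + c) (G(c) = (2*c)/(-4 + c) = 2*c/(-4 + c))
S = 1/24 (S = -4/(-8)/12 = -4*(-⅛)*(1/12) = (½)*(1/12) = 1/24 ≈ 0.041667)
J(Y) = 1/24 - 2*(2 + Y)/(-2 + Y) (J(Y) = 1/24 - 2*(Y + 2)/(-4 + (Y + 2)) = 1/24 - 2*(2 + Y)/(-4 + (2 + Y)) = 1/24 - 2*(2 + Y)/(-2 + Y))
√(-1740 + J(-16)) = √(-1740 + (-98 - 47*(-16))/(24*(-2 - 16))) = √(-1740 + (1/24)*(-98 + 752)/(-18)) = √(-1740 + (1/24)*(-1/18)*654) = √(-1740 - 109/72) = √(-125389/72) = I*√250778/12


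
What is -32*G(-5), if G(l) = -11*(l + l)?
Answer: -3520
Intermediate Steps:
G(l) = -22*l
-32*G(-5) = -(-704)*(-5) = -32*110 = -3520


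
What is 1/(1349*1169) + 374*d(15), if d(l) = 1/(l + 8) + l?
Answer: 204067649347/36270563 ≈ 5626.3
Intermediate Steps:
d(l) = l + 1/(8 + l) (d(l) = 1/(8 + l) + l = l + 1/(8 + l))
1/(1349*1169) + 374*d(15) = 1/(1349*1169) + 374*((1 + 15² + 8*15)/(8 + 15)) = (1/1349)*(1/1169) + 374*((1 + 225 + 120)/23) = 1/1576981 + 374*((1/23)*346) = 1/1576981 + 374*(346/23) = 1/1576981 + 129404/23 = 204067649347/36270563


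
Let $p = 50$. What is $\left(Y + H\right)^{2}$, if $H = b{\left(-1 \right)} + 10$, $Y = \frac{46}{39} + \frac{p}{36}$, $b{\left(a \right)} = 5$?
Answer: $\frac{16900321}{54756} \approx 308.65$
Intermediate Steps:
$Y = \frac{601}{234}$ ($Y = \frac{46}{39} + \frac{50}{36} = 46 \cdot \frac{1}{39} + 50 \cdot \frac{1}{36} = \frac{46}{39} + \frac{25}{18} = \frac{601}{234} \approx 2.5684$)
$H = 15$ ($H = 5 + 10 = 15$)
$\left(Y + H\right)^{2} = \left(\frac{601}{234} + 15\right)^{2} = \left(\frac{4111}{234}\right)^{2} = \frac{16900321}{54756}$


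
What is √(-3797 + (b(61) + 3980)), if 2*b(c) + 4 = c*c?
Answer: √8166/2 ≈ 45.183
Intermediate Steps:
b(c) = -2 + c²/2 (b(c) = -2 + (c*c)/2 = -2 + c²/2)
√(-3797 + (b(61) + 3980)) = √(-3797 + ((-2 + (½)*61²) + 3980)) = √(-3797 + ((-2 + (½)*3721) + 3980)) = √(-3797 + ((-2 + 3721/2) + 3980)) = √(-3797 + (3717/2 + 3980)) = √(-3797 + 11677/2) = √(4083/2) = √8166/2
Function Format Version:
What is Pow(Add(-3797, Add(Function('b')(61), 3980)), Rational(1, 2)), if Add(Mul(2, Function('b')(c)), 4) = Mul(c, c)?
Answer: Mul(Rational(1, 2), Pow(8166, Rational(1, 2))) ≈ 45.183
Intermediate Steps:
Function('b')(c) = Add(-2, Mul(Rational(1, 2), Pow(c, 2))) (Function('b')(c) = Add(-2, Mul(Rational(1, 2), Mul(c, c))) = Add(-2, Mul(Rational(1, 2), Pow(c, 2))))
Pow(Add(-3797, Add(Function('b')(61), 3980)), Rational(1, 2)) = Pow(Add(-3797, Add(Add(-2, Mul(Rational(1, 2), Pow(61, 2))), 3980)), Rational(1, 2)) = Pow(Add(-3797, Add(Add(-2, Mul(Rational(1, 2), 3721)), 3980)), Rational(1, 2)) = Pow(Add(-3797, Add(Add(-2, Rational(3721, 2)), 3980)), Rational(1, 2)) = Pow(Add(-3797, Add(Rational(3717, 2), 3980)), Rational(1, 2)) = Pow(Add(-3797, Rational(11677, 2)), Rational(1, 2)) = Pow(Rational(4083, 2), Rational(1, 2)) = Mul(Rational(1, 2), Pow(8166, Rational(1, 2)))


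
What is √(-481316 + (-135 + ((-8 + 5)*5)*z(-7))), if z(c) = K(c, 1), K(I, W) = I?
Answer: I*√481346 ≈ 693.79*I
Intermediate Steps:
z(c) = c
√(-481316 + (-135 + ((-8 + 5)*5)*z(-7))) = √(-481316 + (-135 + ((-8 + 5)*5)*(-7))) = √(-481316 + (-135 - 3*5*(-7))) = √(-481316 + (-135 - 15*(-7))) = √(-481316 + (-135 + 105)) = √(-481316 - 30) = √(-481346) = I*√481346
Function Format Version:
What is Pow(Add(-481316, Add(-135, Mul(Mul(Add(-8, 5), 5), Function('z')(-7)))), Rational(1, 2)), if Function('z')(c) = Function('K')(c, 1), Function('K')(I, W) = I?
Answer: Mul(I, Pow(481346, Rational(1, 2))) ≈ Mul(693.79, I)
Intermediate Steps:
Function('z')(c) = c
Pow(Add(-481316, Add(-135, Mul(Mul(Add(-8, 5), 5), Function('z')(-7)))), Rational(1, 2)) = Pow(Add(-481316, Add(-135, Mul(Mul(Add(-8, 5), 5), -7))), Rational(1, 2)) = Pow(Add(-481316, Add(-135, Mul(Mul(-3, 5), -7))), Rational(1, 2)) = Pow(Add(-481316, Add(-135, Mul(-15, -7))), Rational(1, 2)) = Pow(Add(-481316, Add(-135, 105)), Rational(1, 2)) = Pow(Add(-481316, -30), Rational(1, 2)) = Pow(-481346, Rational(1, 2)) = Mul(I, Pow(481346, Rational(1, 2)))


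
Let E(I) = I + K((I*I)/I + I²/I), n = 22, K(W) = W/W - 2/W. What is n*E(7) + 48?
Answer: 1546/7 ≈ 220.86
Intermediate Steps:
K(W) = 1 - 2/W
E(I) = I + (-2 + 2*I)/(2*I) (E(I) = I + (-2 + ((I*I)/I + I²/I))/((I*I)/I + I²/I) = I + (-2 + (I²/I + I))/(I²/I + I) = I + (-2 + (I + I))/(I + I) = I + (-2 + 2*I)/((2*I)) = I + (1/(2*I))*(-2 + 2*I) = I + (-2 + 2*I)/(2*I))
n*E(7) + 48 = 22*(1 + 7 - 1/7) + 48 = 22*(1 + 7 - 1*⅐) + 48 = 22*(1 + 7 - ⅐) + 48 = 22*(55/7) + 48 = 1210/7 + 48 = 1546/7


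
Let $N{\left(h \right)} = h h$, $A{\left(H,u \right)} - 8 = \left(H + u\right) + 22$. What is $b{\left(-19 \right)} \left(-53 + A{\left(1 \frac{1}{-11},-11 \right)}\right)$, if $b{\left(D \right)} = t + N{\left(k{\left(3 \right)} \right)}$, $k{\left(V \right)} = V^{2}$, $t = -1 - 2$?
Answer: $- \frac{29250}{11} \approx -2659.1$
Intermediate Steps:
$t = -3$ ($t = -1 - 2 = -3$)
$A{\left(H,u \right)} = 30 + H + u$ ($A{\left(H,u \right)} = 8 + \left(\left(H + u\right) + 22\right) = 8 + \left(22 + H + u\right) = 30 + H + u$)
$N{\left(h \right)} = h^{2}$
$b{\left(D \right)} = 78$ ($b{\left(D \right)} = -3 + \left(3^{2}\right)^{2} = -3 + 9^{2} = -3 + 81 = 78$)
$b{\left(-19 \right)} \left(-53 + A{\left(1 \frac{1}{-11},-11 \right)}\right) = 78 \left(-53 + \left(30 + 1 \frac{1}{-11} - 11\right)\right) = 78 \left(-53 + \left(30 + 1 \left(- \frac{1}{11}\right) - 11\right)\right) = 78 \left(-53 - - \frac{208}{11}\right) = 78 \left(-53 + \frac{208}{11}\right) = 78 \left(- \frac{375}{11}\right) = - \frac{29250}{11}$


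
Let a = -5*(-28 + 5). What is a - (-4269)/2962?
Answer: 344899/2962 ≈ 116.44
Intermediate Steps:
a = 115 (a = -5*(-23) = 115)
a - (-4269)/2962 = 115 - (-4269)/2962 = 115 - 1*(-4269/2962) = 115 + 4269/2962 = 344899/2962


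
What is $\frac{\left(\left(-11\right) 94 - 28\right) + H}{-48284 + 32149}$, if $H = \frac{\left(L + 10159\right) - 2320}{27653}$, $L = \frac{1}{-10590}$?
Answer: $\frac{310918661731}{4725058431450} \approx 0.065802$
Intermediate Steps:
$L = - \frac{1}{10590} \approx -9.4429 \cdot 10^{-5}$
$H = \frac{83015009}{292845270}$ ($H = \frac{\left(- \frac{1}{10590} + 10159\right) - 2320}{27653} = \left(\frac{107583809}{10590} - 2320\right) \frac{1}{27653} = \frac{83015009}{10590} \cdot \frac{1}{27653} = \frac{83015009}{292845270} \approx 0.28348$)
$\frac{\left(\left(-11\right) 94 - 28\right) + H}{-48284 + 32149} = \frac{\left(\left(-11\right) 94 - 28\right) + \frac{83015009}{292845270}}{-48284 + 32149} = \frac{\left(-1034 - 28\right) + \frac{83015009}{292845270}}{-16135} = \left(-1062 + \frac{83015009}{292845270}\right) \left(- \frac{1}{16135}\right) = \left(- \frac{310918661731}{292845270}\right) \left(- \frac{1}{16135}\right) = \frac{310918661731}{4725058431450}$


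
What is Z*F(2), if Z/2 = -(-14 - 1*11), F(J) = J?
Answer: 100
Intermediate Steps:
Z = 50 (Z = 2*(-(-14 - 1*11)) = 2*(-(-14 - 11)) = 2*(-1*(-25)) = 2*25 = 50)
Z*F(2) = 50*2 = 100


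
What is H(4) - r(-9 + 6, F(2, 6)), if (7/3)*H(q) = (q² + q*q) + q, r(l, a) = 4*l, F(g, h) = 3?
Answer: 192/7 ≈ 27.429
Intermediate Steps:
H(q) = 3*q/7 + 6*q²/7 (H(q) = 3*((q² + q*q) + q)/7 = 3*((q² + q²) + q)/7 = 3*(2*q² + q)/7 = 3*(q + 2*q²)/7 = 3*q/7 + 6*q²/7)
H(4) - r(-9 + 6, F(2, 6)) = (3/7)*4*(1 + 2*4) - 4*(-9 + 6) = (3/7)*4*(1 + 8) - 4*(-3) = (3/7)*4*9 - 1*(-12) = 108/7 + 12 = 192/7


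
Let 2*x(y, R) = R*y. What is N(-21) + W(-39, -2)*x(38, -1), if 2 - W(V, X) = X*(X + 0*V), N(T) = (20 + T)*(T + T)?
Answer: 80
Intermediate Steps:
x(y, R) = R*y/2 (x(y, R) = (R*y)/2 = R*y/2)
N(T) = 2*T*(20 + T) (N(T) = (20 + T)*(2*T) = 2*T*(20 + T))
W(V, X) = 2 - X² (W(V, X) = 2 - X*(X + 0*V) = 2 - X*(X + 0) = 2 - X*X = 2 - X²)
N(-21) + W(-39, -2)*x(38, -1) = 2*(-21)*(20 - 21) + (2 - 1*(-2)²)*((½)*(-1)*38) = 2*(-21)*(-1) + (2 - 1*4)*(-19) = 42 + (2 - 4)*(-19) = 42 - 2*(-19) = 42 + 38 = 80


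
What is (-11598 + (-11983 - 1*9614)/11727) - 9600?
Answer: -82870181/3909 ≈ -21200.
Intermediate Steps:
(-11598 + (-11983 - 1*9614)/11727) - 9600 = (-11598 + (-11983 - 9614)*(1/11727)) - 9600 = (-11598 - 21597*1/11727) - 9600 = (-11598 - 7199/3909) - 9600 = -45343781/3909 - 9600 = -82870181/3909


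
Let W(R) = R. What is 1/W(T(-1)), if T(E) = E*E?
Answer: 1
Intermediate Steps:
T(E) = E**2
1/W(T(-1)) = 1/((-1)**2) = 1/1 = 1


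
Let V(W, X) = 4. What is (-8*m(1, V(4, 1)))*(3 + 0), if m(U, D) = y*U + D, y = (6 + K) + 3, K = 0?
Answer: -312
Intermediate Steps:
y = 9 (y = (6 + 0) + 3 = 6 + 3 = 9)
m(U, D) = D + 9*U (m(U, D) = 9*U + D = D + 9*U)
(-8*m(1, V(4, 1)))*(3 + 0) = (-8*(4 + 9*1))*(3 + 0) = -8*(4 + 9)*3 = -8*13*3 = -104*3 = -312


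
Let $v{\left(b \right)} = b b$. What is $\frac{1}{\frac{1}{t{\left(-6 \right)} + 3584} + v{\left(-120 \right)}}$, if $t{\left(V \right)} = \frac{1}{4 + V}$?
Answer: $\frac{7167}{103204802} \approx 6.9444 \cdot 10^{-5}$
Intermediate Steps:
$v{\left(b \right)} = b^{2}$
$\frac{1}{\frac{1}{t{\left(-6 \right)} + 3584} + v{\left(-120 \right)}} = \frac{1}{\frac{1}{\frac{1}{4 - 6} + 3584} + \left(-120\right)^{2}} = \frac{1}{\frac{1}{\frac{1}{-2} + 3584} + 14400} = \frac{1}{\frac{1}{- \frac{1}{2} + 3584} + 14400} = \frac{1}{\frac{1}{\frac{7167}{2}} + 14400} = \frac{1}{\frac{2}{7167} + 14400} = \frac{1}{\frac{103204802}{7167}} = \frac{7167}{103204802}$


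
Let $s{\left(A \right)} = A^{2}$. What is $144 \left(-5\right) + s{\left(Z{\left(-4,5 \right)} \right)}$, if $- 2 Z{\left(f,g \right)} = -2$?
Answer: $-719$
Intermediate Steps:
$Z{\left(f,g \right)} = 1$ ($Z{\left(f,g \right)} = \left(- \frac{1}{2}\right) \left(-2\right) = 1$)
$144 \left(-5\right) + s{\left(Z{\left(-4,5 \right)} \right)} = 144 \left(-5\right) + 1^{2} = -720 + 1 = -719$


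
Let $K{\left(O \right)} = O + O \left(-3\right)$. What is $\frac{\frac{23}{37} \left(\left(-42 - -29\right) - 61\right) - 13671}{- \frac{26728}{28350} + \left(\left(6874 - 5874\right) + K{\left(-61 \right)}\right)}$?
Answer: $- \frac{194438475}{15890986} \approx -12.236$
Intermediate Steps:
$K{\left(O \right)} = - 2 O$ ($K{\left(O \right)} = O - 3 O = - 2 O$)
$\frac{\frac{23}{37} \left(\left(-42 - -29\right) - 61\right) - 13671}{- \frac{26728}{28350} + \left(\left(6874 - 5874\right) + K{\left(-61 \right)}\right)} = \frac{\frac{23}{37} \left(\left(-42 - -29\right) - 61\right) - 13671}{- \frac{26728}{28350} + \left(\left(6874 - 5874\right) - -122\right)} = \frac{23 \cdot \frac{1}{37} \left(\left(-42 + 29\right) - 61\right) - 13671}{\left(-26728\right) \frac{1}{28350} + \left(1000 + 122\right)} = \frac{\frac{23 \left(-13 - 61\right)}{37} - 13671}{- \frac{13364}{14175} + 1122} = \frac{\frac{23}{37} \left(-74\right) - 13671}{\frac{15890986}{14175}} = \left(-46 - 13671\right) \frac{14175}{15890986} = \left(-13717\right) \frac{14175}{15890986} = - \frac{194438475}{15890986}$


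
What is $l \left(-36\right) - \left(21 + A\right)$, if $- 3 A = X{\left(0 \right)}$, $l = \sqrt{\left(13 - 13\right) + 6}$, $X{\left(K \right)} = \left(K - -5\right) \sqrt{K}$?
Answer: $-21 - 36 \sqrt{6} \approx -109.18$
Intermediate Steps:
$X{\left(K \right)} = \sqrt{K} \left(5 + K\right)$ ($X{\left(K \right)} = \left(K + 5\right) \sqrt{K} = \left(5 + K\right) \sqrt{K} = \sqrt{K} \left(5 + K\right)$)
$l = \sqrt{6}$ ($l = \sqrt{\left(13 - 13\right) + 6} = \sqrt{0 + 6} = \sqrt{6} \approx 2.4495$)
$A = 0$ ($A = - \frac{\sqrt{0} \left(5 + 0\right)}{3} = - \frac{0 \cdot 5}{3} = \left(- \frac{1}{3}\right) 0 = 0$)
$l \left(-36\right) - \left(21 + A\right) = \sqrt{6} \left(-36\right) - 21 = - 36 \sqrt{6} + \left(-21 + 0\right) = - 36 \sqrt{6} - 21 = -21 - 36 \sqrt{6}$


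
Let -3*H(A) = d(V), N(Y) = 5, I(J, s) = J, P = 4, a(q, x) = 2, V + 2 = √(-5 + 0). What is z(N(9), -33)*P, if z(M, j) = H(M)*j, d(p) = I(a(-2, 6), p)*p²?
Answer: 88*(2 - I*√5)² ≈ -88.0 - 787.1*I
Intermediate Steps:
V = -2 + I*√5 (V = -2 + √(-5 + 0) = -2 + √(-5) = -2 + I*√5 ≈ -2.0 + 2.2361*I)
d(p) = 2*p²
H(A) = -2*(-2 + I*√5)²/3
z(M, j) = j*(⅔ + 8*I*√5/3) (z(M, j) = (⅔ + 8*I*√5/3)*j = j*(⅔ + 8*I*√5/3))
z(N(9), -33)*P = ((⅔)*(-33)*(1 + 4*I*√5))*4 = (-22 - 88*I*√5)*4 = -88 - 352*I*√5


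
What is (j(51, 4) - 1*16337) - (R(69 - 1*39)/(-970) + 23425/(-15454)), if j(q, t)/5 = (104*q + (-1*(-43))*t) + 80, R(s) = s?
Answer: 17155810421/1499038 ≈ 11445.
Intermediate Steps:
j(q, t) = 400 + 215*t + 520*q (j(q, t) = 5*((104*q + (-1*(-43))*t) + 80) = 5*((104*q + 43*t) + 80) = 5*((43*t + 104*q) + 80) = 5*(80 + 43*t + 104*q) = 400 + 215*t + 520*q)
(j(51, 4) - 1*16337) - (R(69 - 1*39)/(-970) + 23425/(-15454)) = ((400 + 215*4 + 520*51) - 1*16337) - ((69 - 1*39)/(-970) + 23425/(-15454)) = ((400 + 860 + 26520) - 16337) - ((69 - 39)*(-1/970) + 23425*(-1/15454)) = (27780 - 16337) - (30*(-1/970) - 23425/15454) = 11443 - (-3/97 - 23425/15454) = 11443 - 1*(-2318587/1499038) = 11443 + 2318587/1499038 = 17155810421/1499038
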